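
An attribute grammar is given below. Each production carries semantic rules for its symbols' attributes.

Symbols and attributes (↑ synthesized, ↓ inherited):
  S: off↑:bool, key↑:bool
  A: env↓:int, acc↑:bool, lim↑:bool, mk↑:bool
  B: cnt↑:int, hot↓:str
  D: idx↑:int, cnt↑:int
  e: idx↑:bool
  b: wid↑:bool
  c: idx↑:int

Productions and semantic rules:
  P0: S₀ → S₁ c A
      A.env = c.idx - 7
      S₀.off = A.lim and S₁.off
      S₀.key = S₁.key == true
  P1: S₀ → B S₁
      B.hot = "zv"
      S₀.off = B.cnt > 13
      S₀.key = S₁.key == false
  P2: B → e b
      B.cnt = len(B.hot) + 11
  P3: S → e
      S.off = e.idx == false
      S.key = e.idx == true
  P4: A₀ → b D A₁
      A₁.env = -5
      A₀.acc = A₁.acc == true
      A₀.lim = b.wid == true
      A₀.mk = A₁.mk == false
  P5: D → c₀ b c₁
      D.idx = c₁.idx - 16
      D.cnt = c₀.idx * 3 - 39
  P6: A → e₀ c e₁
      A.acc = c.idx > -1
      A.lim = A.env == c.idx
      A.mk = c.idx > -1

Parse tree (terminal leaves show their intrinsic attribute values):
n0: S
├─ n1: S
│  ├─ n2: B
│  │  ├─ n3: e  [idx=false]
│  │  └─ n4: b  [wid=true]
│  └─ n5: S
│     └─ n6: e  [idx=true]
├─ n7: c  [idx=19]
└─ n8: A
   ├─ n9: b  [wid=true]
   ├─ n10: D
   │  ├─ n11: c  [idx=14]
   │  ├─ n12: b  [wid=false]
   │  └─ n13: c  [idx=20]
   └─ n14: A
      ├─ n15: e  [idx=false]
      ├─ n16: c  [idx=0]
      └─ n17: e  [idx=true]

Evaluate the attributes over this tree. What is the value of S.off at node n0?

false

1. n2.hot = "zv"  ["zv"]
2. n3.idx = false  [terminal]
3. n4.wid = true  [terminal]
4. n2.cnt = 13  [len(B.hot) + 11]
5. n6.idx = true  [terminal]
6. n5.off = false  [e.idx == false]
7. n5.key = true  [e.idx == true]
8. n1.off = false  [B.cnt > 13]
9. n1.key = false  [S₁.key == false]
10. n7.idx = 19  [terminal]
11. n8.env = 12  [c.idx - 7]
12. n9.wid = true  [terminal]
13. n11.idx = 14  [terminal]
14. n12.wid = false  [terminal]
15. n13.idx = 20  [terminal]
16. n10.idx = 4  [c₁.idx - 16]
17. n10.cnt = 3  [c₀.idx * 3 - 39]
18. n14.env = -5  [-5]
19. n15.idx = false  [terminal]
20. n16.idx = 0  [terminal]
21. n17.idx = true  [terminal]
22. n14.acc = true  [c.idx > -1]
23. n14.lim = false  [A.env == c.idx]
24. n14.mk = true  [c.idx > -1]
25. n8.acc = true  [A₁.acc == true]
26. n8.lim = true  [b.wid == true]
27. n8.mk = false  [A₁.mk == false]
28. n0.off = false  [A.lim and S₁.off]
29. n0.key = false  [S₁.key == true]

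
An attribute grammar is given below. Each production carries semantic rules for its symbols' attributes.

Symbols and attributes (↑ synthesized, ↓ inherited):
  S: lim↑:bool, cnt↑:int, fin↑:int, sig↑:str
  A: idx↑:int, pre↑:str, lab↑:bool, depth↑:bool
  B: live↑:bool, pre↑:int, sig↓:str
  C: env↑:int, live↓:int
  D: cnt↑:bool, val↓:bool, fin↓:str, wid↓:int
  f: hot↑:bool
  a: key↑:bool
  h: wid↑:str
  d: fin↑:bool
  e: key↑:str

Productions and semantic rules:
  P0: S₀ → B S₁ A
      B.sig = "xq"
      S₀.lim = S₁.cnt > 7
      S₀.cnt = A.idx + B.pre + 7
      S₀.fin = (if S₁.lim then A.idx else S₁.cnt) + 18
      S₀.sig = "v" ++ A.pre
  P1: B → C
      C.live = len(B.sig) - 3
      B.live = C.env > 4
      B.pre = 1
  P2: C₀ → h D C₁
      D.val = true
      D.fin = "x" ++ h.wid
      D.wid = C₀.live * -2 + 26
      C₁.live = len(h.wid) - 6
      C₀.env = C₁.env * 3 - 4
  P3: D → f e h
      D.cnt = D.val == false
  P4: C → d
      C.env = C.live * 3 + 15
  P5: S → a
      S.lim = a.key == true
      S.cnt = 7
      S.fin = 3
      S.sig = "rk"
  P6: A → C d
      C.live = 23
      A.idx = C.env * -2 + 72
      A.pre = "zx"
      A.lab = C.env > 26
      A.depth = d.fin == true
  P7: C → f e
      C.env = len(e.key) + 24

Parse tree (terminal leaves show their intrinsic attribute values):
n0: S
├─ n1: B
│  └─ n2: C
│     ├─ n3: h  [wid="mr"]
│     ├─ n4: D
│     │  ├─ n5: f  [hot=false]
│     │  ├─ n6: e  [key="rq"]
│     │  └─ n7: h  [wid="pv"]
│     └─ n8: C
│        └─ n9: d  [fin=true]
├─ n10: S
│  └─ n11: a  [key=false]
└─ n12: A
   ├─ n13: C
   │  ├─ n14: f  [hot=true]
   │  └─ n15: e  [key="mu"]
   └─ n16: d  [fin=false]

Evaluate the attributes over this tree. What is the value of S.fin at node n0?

1. n1.sig = "xq"  ["xq"]
2. n2.live = -1  [len(B.sig) - 3]
3. n3.wid = "mr"  [terminal]
4. n4.val = true  [true]
5. n4.fin = "xmr"  ["x" ++ h.wid]
6. n4.wid = 28  [C₀.live * -2 + 26]
7. n5.hot = false  [terminal]
8. n6.key = "rq"  [terminal]
9. n7.wid = "pv"  [terminal]
10. n4.cnt = false  [D.val == false]
11. n8.live = -4  [len(h.wid) - 6]
12. n9.fin = true  [terminal]
13. n8.env = 3  [C.live * 3 + 15]
14. n2.env = 5  [C₁.env * 3 - 4]
15. n1.live = true  [C.env > 4]
16. n1.pre = 1  [1]
17. n11.key = false  [terminal]
18. n10.lim = false  [a.key == true]
19. n10.cnt = 7  [7]
20. n10.fin = 3  [3]
21. n10.sig = "rk"  ["rk"]
22. n13.live = 23  [23]
23. n14.hot = true  [terminal]
24. n15.key = "mu"  [terminal]
25. n13.env = 26  [len(e.key) + 24]
26. n16.fin = false  [terminal]
27. n12.idx = 20  [C.env * -2 + 72]
28. n12.pre = "zx"  ["zx"]
29. n12.lab = false  [C.env > 26]
30. n12.depth = false  [d.fin == true]
31. n0.lim = false  [S₁.cnt > 7]
32. n0.cnt = 28  [A.idx + B.pre + 7]
33. n0.fin = 25  [(if S₁.lim then A.idx else S₁.cnt) + 18]
34. n0.sig = "vzx"  ["v" ++ A.pre]

25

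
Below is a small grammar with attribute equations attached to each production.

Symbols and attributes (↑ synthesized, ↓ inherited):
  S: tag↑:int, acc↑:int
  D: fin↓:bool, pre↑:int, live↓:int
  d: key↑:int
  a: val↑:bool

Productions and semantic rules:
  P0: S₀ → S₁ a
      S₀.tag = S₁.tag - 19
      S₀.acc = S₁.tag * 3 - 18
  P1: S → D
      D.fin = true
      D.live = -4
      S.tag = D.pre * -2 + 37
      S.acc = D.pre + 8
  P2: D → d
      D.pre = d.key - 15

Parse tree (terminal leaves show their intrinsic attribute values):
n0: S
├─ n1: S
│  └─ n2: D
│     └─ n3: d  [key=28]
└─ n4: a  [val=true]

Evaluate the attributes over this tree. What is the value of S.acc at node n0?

15

1. n2.fin = true  [true]
2. n2.live = -4  [-4]
3. n3.key = 28  [terminal]
4. n2.pre = 13  [d.key - 15]
5. n1.tag = 11  [D.pre * -2 + 37]
6. n1.acc = 21  [D.pre + 8]
7. n4.val = true  [terminal]
8. n0.tag = -8  [S₁.tag - 19]
9. n0.acc = 15  [S₁.tag * 3 - 18]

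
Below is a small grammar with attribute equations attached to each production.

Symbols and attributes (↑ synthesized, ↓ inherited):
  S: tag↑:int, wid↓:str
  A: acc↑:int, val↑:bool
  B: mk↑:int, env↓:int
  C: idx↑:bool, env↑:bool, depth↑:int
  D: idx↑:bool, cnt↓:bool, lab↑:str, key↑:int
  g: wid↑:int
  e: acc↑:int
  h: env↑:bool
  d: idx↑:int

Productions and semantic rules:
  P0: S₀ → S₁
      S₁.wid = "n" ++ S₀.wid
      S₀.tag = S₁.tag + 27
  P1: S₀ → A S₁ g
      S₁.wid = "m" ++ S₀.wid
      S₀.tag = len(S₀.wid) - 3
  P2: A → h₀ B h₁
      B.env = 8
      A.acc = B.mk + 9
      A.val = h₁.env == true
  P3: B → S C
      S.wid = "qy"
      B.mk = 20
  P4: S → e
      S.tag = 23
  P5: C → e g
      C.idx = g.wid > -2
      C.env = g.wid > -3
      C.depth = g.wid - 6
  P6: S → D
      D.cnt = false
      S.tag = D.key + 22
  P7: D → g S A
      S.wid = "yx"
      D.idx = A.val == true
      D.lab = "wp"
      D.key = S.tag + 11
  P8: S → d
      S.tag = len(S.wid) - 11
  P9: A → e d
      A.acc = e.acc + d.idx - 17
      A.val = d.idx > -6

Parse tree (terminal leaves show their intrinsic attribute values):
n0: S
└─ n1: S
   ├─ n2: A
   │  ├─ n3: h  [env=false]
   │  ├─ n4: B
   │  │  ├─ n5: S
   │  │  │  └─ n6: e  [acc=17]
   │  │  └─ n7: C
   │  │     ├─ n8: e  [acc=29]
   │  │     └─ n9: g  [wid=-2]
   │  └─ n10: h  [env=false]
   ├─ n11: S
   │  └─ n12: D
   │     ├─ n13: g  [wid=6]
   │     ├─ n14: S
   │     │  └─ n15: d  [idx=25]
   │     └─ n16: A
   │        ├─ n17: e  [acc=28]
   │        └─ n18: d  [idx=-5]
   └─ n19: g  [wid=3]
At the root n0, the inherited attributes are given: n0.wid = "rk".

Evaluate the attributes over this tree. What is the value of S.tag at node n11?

24

1. n0.wid = "rk"  [given at root]
2. n1.wid = "nrk"  ["n" ++ S₀.wid]
3. n3.env = false  [terminal]
4. n4.env = 8  [8]
5. n5.wid = "qy"  ["qy"]
6. n6.acc = 17  [terminal]
7. n5.tag = 23  [23]
8. n8.acc = 29  [terminal]
9. n9.wid = -2  [terminal]
10. n7.idx = false  [g.wid > -2]
11. n7.env = true  [g.wid > -3]
12. n7.depth = -8  [g.wid - 6]
13. n4.mk = 20  [20]
14. n10.env = false  [terminal]
15. n2.acc = 29  [B.mk + 9]
16. n2.val = false  [h₁.env == true]
17. n11.wid = "mnrk"  ["m" ++ S₀.wid]
18. n12.cnt = false  [false]
19. n13.wid = 6  [terminal]
20. n14.wid = "yx"  ["yx"]
21. n15.idx = 25  [terminal]
22. n14.tag = -9  [len(S.wid) - 11]
23. n17.acc = 28  [terminal]
24. n18.idx = -5  [terminal]
25. n16.acc = 6  [e.acc + d.idx - 17]
26. n16.val = true  [d.idx > -6]
27. n12.idx = true  [A.val == true]
28. n12.lab = "wp"  ["wp"]
29. n12.key = 2  [S.tag + 11]
30. n11.tag = 24  [D.key + 22]
31. n19.wid = 3  [terminal]
32. n1.tag = 0  [len(S₀.wid) - 3]
33. n0.tag = 27  [S₁.tag + 27]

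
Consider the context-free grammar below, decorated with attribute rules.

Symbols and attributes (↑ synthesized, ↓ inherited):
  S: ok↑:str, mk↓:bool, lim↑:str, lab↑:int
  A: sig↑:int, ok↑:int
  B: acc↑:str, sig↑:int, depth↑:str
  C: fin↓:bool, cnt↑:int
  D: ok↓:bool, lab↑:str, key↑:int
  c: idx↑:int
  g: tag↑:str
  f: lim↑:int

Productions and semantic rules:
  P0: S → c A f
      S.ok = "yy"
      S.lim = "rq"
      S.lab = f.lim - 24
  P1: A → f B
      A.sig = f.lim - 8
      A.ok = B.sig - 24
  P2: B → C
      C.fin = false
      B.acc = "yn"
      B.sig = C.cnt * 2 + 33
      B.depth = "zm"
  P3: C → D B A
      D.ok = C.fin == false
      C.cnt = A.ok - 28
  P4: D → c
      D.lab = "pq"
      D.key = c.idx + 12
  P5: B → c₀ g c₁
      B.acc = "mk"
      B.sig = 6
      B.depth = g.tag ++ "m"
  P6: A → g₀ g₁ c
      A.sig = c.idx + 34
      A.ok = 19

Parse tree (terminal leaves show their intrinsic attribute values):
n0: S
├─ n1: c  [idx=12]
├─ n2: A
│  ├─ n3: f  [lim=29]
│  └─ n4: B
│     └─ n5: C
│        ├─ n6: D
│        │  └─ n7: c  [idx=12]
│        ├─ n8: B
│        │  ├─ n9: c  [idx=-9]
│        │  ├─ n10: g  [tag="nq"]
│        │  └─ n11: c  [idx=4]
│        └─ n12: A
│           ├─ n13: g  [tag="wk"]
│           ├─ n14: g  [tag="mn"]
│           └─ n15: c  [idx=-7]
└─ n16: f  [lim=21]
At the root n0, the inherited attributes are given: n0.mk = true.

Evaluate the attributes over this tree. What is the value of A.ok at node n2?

1. n0.mk = true  [given at root]
2. n1.idx = 12  [terminal]
3. n3.lim = 29  [terminal]
4. n5.fin = false  [false]
5. n6.ok = true  [C.fin == false]
6. n7.idx = 12  [terminal]
7. n6.lab = "pq"  ["pq"]
8. n6.key = 24  [c.idx + 12]
9. n9.idx = -9  [terminal]
10. n10.tag = "nq"  [terminal]
11. n11.idx = 4  [terminal]
12. n8.acc = "mk"  ["mk"]
13. n8.sig = 6  [6]
14. n8.depth = "nqm"  [g.tag ++ "m"]
15. n13.tag = "wk"  [terminal]
16. n14.tag = "mn"  [terminal]
17. n15.idx = -7  [terminal]
18. n12.sig = 27  [c.idx + 34]
19. n12.ok = 19  [19]
20. n5.cnt = -9  [A.ok - 28]
21. n4.acc = "yn"  ["yn"]
22. n4.sig = 15  [C.cnt * 2 + 33]
23. n4.depth = "zm"  ["zm"]
24. n2.sig = 21  [f.lim - 8]
25. n2.ok = -9  [B.sig - 24]
26. n16.lim = 21  [terminal]
27. n0.ok = "yy"  ["yy"]
28. n0.lim = "rq"  ["rq"]
29. n0.lab = -3  [f.lim - 24]

-9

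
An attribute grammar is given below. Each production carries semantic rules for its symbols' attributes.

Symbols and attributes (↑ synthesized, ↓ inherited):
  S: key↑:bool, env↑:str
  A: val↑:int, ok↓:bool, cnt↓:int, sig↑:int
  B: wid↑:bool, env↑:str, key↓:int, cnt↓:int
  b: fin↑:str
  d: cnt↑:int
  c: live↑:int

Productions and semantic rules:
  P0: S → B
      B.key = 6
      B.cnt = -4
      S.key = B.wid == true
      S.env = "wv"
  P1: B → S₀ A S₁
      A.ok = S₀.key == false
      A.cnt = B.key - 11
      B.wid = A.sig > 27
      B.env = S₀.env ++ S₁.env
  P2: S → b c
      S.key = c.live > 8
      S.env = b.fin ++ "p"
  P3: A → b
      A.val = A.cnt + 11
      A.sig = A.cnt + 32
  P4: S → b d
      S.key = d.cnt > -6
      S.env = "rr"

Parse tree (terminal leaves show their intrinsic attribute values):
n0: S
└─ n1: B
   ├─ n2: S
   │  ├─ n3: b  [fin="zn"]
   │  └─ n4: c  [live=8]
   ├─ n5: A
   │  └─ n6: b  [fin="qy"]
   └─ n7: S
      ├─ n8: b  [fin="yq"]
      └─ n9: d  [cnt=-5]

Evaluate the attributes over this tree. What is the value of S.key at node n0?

false

1. n1.key = 6  [6]
2. n1.cnt = -4  [-4]
3. n3.fin = "zn"  [terminal]
4. n4.live = 8  [terminal]
5. n2.key = false  [c.live > 8]
6. n2.env = "znp"  [b.fin ++ "p"]
7. n5.ok = true  [S₀.key == false]
8. n5.cnt = -5  [B.key - 11]
9. n6.fin = "qy"  [terminal]
10. n5.val = 6  [A.cnt + 11]
11. n5.sig = 27  [A.cnt + 32]
12. n8.fin = "yq"  [terminal]
13. n9.cnt = -5  [terminal]
14. n7.key = true  [d.cnt > -6]
15. n7.env = "rr"  ["rr"]
16. n1.wid = false  [A.sig > 27]
17. n1.env = "znprr"  [S₀.env ++ S₁.env]
18. n0.key = false  [B.wid == true]
19. n0.env = "wv"  ["wv"]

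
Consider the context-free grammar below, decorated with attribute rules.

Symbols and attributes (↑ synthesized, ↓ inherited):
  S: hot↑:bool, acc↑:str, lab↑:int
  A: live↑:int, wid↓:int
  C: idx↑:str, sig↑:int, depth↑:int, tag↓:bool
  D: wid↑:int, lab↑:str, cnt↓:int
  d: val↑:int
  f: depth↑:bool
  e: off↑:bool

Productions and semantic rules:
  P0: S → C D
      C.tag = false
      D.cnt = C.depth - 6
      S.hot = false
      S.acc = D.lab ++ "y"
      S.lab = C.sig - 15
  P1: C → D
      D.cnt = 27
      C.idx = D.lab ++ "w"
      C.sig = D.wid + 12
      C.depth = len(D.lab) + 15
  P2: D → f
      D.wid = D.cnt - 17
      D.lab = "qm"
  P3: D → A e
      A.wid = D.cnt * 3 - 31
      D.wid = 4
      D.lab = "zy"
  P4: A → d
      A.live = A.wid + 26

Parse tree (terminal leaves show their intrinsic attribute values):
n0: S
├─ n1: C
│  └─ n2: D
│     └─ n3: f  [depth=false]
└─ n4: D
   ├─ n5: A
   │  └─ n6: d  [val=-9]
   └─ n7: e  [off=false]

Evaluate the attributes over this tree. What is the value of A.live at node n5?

1. n1.tag = false  [false]
2. n2.cnt = 27  [27]
3. n3.depth = false  [terminal]
4. n2.wid = 10  [D.cnt - 17]
5. n2.lab = "qm"  ["qm"]
6. n1.idx = "qmw"  [D.lab ++ "w"]
7. n1.sig = 22  [D.wid + 12]
8. n1.depth = 17  [len(D.lab) + 15]
9. n4.cnt = 11  [C.depth - 6]
10. n5.wid = 2  [D.cnt * 3 - 31]
11. n6.val = -9  [terminal]
12. n5.live = 28  [A.wid + 26]
13. n7.off = false  [terminal]
14. n4.wid = 4  [4]
15. n4.lab = "zy"  ["zy"]
16. n0.hot = false  [false]
17. n0.acc = "zyy"  [D.lab ++ "y"]
18. n0.lab = 7  [C.sig - 15]

28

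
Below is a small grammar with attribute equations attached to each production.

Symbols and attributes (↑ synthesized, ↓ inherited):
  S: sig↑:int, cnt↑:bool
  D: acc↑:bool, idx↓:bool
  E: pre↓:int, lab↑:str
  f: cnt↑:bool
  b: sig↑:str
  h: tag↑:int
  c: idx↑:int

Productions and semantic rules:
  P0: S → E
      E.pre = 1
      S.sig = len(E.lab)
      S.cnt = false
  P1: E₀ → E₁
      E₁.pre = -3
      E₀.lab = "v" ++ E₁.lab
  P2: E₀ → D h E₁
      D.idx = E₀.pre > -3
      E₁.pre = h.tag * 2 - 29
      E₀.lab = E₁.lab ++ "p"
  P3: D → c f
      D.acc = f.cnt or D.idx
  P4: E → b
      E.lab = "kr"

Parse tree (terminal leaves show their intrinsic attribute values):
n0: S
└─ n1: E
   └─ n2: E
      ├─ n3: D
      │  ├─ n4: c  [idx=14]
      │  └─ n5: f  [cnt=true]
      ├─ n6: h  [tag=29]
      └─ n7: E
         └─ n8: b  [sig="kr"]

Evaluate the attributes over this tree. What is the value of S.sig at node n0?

4

1. n1.pre = 1  [1]
2. n2.pre = -3  [-3]
3. n3.idx = false  [E₀.pre > -3]
4. n4.idx = 14  [terminal]
5. n5.cnt = true  [terminal]
6. n3.acc = true  [f.cnt or D.idx]
7. n6.tag = 29  [terminal]
8. n7.pre = 29  [h.tag * 2 - 29]
9. n8.sig = "kr"  [terminal]
10. n7.lab = "kr"  ["kr"]
11. n2.lab = "krp"  [E₁.lab ++ "p"]
12. n1.lab = "vkrp"  ["v" ++ E₁.lab]
13. n0.sig = 4  [len(E.lab)]
14. n0.cnt = false  [false]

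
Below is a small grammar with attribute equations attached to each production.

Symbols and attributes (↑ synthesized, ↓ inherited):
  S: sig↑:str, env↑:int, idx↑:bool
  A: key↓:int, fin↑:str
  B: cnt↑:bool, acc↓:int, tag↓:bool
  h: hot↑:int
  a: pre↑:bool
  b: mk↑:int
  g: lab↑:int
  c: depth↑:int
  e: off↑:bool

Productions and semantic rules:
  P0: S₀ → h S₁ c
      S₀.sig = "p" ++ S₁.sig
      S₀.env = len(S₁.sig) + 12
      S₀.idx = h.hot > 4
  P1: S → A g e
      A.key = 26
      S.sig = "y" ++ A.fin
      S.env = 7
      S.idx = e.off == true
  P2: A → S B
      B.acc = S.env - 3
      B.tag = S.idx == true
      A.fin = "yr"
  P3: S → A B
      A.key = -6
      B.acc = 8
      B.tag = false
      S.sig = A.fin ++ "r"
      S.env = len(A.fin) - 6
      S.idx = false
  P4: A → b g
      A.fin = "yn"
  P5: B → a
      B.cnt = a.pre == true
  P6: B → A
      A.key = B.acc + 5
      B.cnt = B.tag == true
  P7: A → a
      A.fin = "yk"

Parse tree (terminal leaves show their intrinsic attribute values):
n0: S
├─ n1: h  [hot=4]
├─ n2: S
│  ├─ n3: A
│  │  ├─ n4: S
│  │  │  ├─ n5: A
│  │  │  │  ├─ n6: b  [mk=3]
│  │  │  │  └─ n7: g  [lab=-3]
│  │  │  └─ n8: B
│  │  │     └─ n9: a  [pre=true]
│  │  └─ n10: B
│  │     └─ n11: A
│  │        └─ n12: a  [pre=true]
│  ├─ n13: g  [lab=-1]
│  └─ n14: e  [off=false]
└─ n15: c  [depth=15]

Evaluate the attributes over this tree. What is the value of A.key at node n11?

-2

1. n1.hot = 4  [terminal]
2. n3.key = 26  [26]
3. n5.key = -6  [-6]
4. n6.mk = 3  [terminal]
5. n7.lab = -3  [terminal]
6. n5.fin = "yn"  ["yn"]
7. n8.acc = 8  [8]
8. n8.tag = false  [false]
9. n9.pre = true  [terminal]
10. n8.cnt = true  [a.pre == true]
11. n4.sig = "ynr"  [A.fin ++ "r"]
12. n4.env = -4  [len(A.fin) - 6]
13. n4.idx = false  [false]
14. n10.acc = -7  [S.env - 3]
15. n10.tag = false  [S.idx == true]
16. n11.key = -2  [B.acc + 5]
17. n12.pre = true  [terminal]
18. n11.fin = "yk"  ["yk"]
19. n10.cnt = false  [B.tag == true]
20. n3.fin = "yr"  ["yr"]
21. n13.lab = -1  [terminal]
22. n14.off = false  [terminal]
23. n2.sig = "yyr"  ["y" ++ A.fin]
24. n2.env = 7  [7]
25. n2.idx = false  [e.off == true]
26. n15.depth = 15  [terminal]
27. n0.sig = "pyyr"  ["p" ++ S₁.sig]
28. n0.env = 15  [len(S₁.sig) + 12]
29. n0.idx = false  [h.hot > 4]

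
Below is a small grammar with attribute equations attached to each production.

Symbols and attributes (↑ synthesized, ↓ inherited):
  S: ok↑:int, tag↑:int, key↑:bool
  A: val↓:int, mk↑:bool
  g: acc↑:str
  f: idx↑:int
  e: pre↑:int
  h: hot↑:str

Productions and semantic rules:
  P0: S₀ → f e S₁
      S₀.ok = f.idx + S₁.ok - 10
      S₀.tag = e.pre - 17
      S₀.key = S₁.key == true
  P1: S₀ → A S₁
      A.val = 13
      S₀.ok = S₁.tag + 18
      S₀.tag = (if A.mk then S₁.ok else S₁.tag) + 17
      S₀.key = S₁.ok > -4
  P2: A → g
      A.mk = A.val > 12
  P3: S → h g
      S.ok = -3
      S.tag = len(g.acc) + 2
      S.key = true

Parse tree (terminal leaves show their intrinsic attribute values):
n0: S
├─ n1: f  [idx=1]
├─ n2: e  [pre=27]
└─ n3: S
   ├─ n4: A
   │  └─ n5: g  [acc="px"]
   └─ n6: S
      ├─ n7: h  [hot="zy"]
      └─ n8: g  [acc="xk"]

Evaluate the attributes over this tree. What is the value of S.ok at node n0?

1. n1.idx = 1  [terminal]
2. n2.pre = 27  [terminal]
3. n4.val = 13  [13]
4. n5.acc = "px"  [terminal]
5. n4.mk = true  [A.val > 12]
6. n7.hot = "zy"  [terminal]
7. n8.acc = "xk"  [terminal]
8. n6.ok = -3  [-3]
9. n6.tag = 4  [len(g.acc) + 2]
10. n6.key = true  [true]
11. n3.ok = 22  [S₁.tag + 18]
12. n3.tag = 14  [(if A.mk then S₁.ok else S₁.tag) + 17]
13. n3.key = true  [S₁.ok > -4]
14. n0.ok = 13  [f.idx + S₁.ok - 10]
15. n0.tag = 10  [e.pre - 17]
16. n0.key = true  [S₁.key == true]

13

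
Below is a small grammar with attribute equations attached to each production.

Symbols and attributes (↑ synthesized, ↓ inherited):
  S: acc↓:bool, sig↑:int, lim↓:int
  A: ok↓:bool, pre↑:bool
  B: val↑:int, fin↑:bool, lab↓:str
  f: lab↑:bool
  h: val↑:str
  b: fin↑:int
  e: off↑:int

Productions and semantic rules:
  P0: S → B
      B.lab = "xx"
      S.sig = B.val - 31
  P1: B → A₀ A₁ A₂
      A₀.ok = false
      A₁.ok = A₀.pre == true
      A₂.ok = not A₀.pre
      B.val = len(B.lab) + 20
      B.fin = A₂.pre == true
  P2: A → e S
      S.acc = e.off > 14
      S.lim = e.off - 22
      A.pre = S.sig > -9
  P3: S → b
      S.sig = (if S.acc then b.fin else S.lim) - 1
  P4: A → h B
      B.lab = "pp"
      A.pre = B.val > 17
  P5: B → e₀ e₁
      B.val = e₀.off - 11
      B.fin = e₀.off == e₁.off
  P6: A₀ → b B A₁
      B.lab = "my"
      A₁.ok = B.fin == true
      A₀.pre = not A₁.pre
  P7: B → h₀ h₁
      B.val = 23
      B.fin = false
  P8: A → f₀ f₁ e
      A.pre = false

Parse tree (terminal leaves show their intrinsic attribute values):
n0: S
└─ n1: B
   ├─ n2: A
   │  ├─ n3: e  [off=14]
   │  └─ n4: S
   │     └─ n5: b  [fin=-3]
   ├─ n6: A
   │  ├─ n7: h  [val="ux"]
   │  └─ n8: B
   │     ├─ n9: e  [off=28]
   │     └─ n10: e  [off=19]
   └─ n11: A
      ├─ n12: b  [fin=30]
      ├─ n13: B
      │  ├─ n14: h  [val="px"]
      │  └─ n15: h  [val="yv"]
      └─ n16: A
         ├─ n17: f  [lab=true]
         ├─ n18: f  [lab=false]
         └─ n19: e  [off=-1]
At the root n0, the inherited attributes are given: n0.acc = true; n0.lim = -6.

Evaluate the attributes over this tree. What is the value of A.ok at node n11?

1. n0.acc = true  [given at root]
2. n0.lim = -6  [given at root]
3. n1.lab = "xx"  ["xx"]
4. n2.ok = false  [false]
5. n3.off = 14  [terminal]
6. n4.acc = false  [e.off > 14]
7. n4.lim = -8  [e.off - 22]
8. n5.fin = -3  [terminal]
9. n4.sig = -9  [(if S.acc then b.fin else S.lim) - 1]
10. n2.pre = false  [S.sig > -9]
11. n6.ok = false  [A₀.pre == true]
12. n7.val = "ux"  [terminal]
13. n8.lab = "pp"  ["pp"]
14. n9.off = 28  [terminal]
15. n10.off = 19  [terminal]
16. n8.val = 17  [e₀.off - 11]
17. n8.fin = false  [e₀.off == e₁.off]
18. n6.pre = false  [B.val > 17]
19. n11.ok = true  [not A₀.pre]
20. n12.fin = 30  [terminal]
21. n13.lab = "my"  ["my"]
22. n14.val = "px"  [terminal]
23. n15.val = "yv"  [terminal]
24. n13.val = 23  [23]
25. n13.fin = false  [false]
26. n16.ok = false  [B.fin == true]
27. n17.lab = true  [terminal]
28. n18.lab = false  [terminal]
29. n19.off = -1  [terminal]
30. n16.pre = false  [false]
31. n11.pre = true  [not A₁.pre]
32. n1.val = 22  [len(B.lab) + 20]
33. n1.fin = true  [A₂.pre == true]
34. n0.sig = -9  [B.val - 31]

true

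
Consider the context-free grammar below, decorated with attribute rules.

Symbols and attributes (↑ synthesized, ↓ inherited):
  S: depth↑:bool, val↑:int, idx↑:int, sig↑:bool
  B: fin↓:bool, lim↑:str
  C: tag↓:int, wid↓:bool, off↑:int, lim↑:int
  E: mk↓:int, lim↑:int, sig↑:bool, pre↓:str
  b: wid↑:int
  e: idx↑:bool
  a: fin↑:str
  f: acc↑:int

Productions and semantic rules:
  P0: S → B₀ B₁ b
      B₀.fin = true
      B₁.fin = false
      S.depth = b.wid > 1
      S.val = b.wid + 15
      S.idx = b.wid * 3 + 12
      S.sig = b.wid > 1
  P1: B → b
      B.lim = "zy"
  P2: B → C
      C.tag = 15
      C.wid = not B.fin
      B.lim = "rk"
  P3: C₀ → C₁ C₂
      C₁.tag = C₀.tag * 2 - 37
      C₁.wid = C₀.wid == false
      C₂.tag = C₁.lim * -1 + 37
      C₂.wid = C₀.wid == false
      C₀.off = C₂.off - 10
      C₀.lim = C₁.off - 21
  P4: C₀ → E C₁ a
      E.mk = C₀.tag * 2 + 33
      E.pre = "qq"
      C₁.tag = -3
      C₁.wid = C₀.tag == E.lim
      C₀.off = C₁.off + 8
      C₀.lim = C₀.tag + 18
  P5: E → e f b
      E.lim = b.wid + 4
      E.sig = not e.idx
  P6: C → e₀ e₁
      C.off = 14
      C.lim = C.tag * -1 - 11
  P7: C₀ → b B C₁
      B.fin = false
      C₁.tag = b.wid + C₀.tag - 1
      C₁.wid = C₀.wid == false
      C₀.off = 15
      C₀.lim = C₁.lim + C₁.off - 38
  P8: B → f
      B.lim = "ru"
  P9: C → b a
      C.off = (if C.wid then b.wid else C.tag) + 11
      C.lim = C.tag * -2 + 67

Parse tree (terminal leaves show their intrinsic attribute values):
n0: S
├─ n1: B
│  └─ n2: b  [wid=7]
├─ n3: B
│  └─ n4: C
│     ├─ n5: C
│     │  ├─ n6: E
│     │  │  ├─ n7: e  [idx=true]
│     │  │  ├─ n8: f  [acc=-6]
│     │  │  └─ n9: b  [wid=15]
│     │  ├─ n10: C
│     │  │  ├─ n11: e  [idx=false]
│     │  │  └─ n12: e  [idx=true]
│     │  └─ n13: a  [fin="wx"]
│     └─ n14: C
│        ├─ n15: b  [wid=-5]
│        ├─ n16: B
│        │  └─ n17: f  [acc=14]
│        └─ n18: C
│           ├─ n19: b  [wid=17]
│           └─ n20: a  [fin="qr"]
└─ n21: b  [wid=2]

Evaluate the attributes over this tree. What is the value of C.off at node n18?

28

1. n1.fin = true  [true]
2. n2.wid = 7  [terminal]
3. n1.lim = "zy"  ["zy"]
4. n3.fin = false  [false]
5. n4.tag = 15  [15]
6. n4.wid = true  [not B.fin]
7. n5.tag = -7  [C₀.tag * 2 - 37]
8. n5.wid = false  [C₀.wid == false]
9. n6.mk = 19  [C₀.tag * 2 + 33]
10. n6.pre = "qq"  ["qq"]
11. n7.idx = true  [terminal]
12. n8.acc = -6  [terminal]
13. n9.wid = 15  [terminal]
14. n6.lim = 19  [b.wid + 4]
15. n6.sig = false  [not e.idx]
16. n10.tag = -3  [-3]
17. n10.wid = false  [C₀.tag == E.lim]
18. n11.idx = false  [terminal]
19. n12.idx = true  [terminal]
20. n10.off = 14  [14]
21. n10.lim = -8  [C.tag * -1 - 11]
22. n13.fin = "wx"  [terminal]
23. n5.off = 22  [C₁.off + 8]
24. n5.lim = 11  [C₀.tag + 18]
25. n14.tag = 26  [C₁.lim * -1 + 37]
26. n14.wid = false  [C₀.wid == false]
27. n15.wid = -5  [terminal]
28. n16.fin = false  [false]
29. n17.acc = 14  [terminal]
30. n16.lim = "ru"  ["ru"]
31. n18.tag = 20  [b.wid + C₀.tag - 1]
32. n18.wid = true  [C₀.wid == false]
33. n19.wid = 17  [terminal]
34. n20.fin = "qr"  [terminal]
35. n18.off = 28  [(if C.wid then b.wid else C.tag) + 11]
36. n18.lim = 27  [C.tag * -2 + 67]
37. n14.off = 15  [15]
38. n14.lim = 17  [C₁.lim + C₁.off - 38]
39. n4.off = 5  [C₂.off - 10]
40. n4.lim = 1  [C₁.off - 21]
41. n3.lim = "rk"  ["rk"]
42. n21.wid = 2  [terminal]
43. n0.depth = true  [b.wid > 1]
44. n0.val = 17  [b.wid + 15]
45. n0.idx = 18  [b.wid * 3 + 12]
46. n0.sig = true  [b.wid > 1]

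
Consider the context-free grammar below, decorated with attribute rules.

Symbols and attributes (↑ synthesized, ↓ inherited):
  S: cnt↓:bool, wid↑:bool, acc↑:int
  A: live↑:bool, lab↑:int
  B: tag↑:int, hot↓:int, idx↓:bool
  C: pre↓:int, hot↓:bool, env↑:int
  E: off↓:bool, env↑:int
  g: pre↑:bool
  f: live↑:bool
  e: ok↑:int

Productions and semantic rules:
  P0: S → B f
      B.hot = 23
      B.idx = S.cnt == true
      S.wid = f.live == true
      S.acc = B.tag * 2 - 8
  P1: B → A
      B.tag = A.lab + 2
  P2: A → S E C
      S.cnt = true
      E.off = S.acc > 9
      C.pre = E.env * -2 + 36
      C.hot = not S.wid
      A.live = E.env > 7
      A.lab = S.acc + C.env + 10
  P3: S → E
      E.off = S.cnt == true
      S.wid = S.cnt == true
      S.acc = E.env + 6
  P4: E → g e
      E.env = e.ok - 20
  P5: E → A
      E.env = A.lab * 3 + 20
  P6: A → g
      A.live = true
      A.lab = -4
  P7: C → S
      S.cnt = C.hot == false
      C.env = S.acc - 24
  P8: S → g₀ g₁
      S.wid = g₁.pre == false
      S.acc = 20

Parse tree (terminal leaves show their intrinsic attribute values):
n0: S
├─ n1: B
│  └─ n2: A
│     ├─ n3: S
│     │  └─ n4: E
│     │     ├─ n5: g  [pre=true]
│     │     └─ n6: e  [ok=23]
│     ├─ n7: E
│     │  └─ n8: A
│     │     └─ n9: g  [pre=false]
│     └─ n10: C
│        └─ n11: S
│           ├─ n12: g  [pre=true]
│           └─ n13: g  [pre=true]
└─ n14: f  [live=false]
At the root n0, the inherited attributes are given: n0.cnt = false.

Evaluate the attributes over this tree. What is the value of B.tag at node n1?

17

1. n0.cnt = false  [given at root]
2. n1.hot = 23  [23]
3. n1.idx = false  [S.cnt == true]
4. n3.cnt = true  [true]
5. n4.off = true  [S.cnt == true]
6. n5.pre = true  [terminal]
7. n6.ok = 23  [terminal]
8. n4.env = 3  [e.ok - 20]
9. n3.wid = true  [S.cnt == true]
10. n3.acc = 9  [E.env + 6]
11. n7.off = false  [S.acc > 9]
12. n9.pre = false  [terminal]
13. n8.live = true  [true]
14. n8.lab = -4  [-4]
15. n7.env = 8  [A.lab * 3 + 20]
16. n10.pre = 20  [E.env * -2 + 36]
17. n10.hot = false  [not S.wid]
18. n11.cnt = true  [C.hot == false]
19. n12.pre = true  [terminal]
20. n13.pre = true  [terminal]
21. n11.wid = false  [g₁.pre == false]
22. n11.acc = 20  [20]
23. n10.env = -4  [S.acc - 24]
24. n2.live = true  [E.env > 7]
25. n2.lab = 15  [S.acc + C.env + 10]
26. n1.tag = 17  [A.lab + 2]
27. n14.live = false  [terminal]
28. n0.wid = false  [f.live == true]
29. n0.acc = 26  [B.tag * 2 - 8]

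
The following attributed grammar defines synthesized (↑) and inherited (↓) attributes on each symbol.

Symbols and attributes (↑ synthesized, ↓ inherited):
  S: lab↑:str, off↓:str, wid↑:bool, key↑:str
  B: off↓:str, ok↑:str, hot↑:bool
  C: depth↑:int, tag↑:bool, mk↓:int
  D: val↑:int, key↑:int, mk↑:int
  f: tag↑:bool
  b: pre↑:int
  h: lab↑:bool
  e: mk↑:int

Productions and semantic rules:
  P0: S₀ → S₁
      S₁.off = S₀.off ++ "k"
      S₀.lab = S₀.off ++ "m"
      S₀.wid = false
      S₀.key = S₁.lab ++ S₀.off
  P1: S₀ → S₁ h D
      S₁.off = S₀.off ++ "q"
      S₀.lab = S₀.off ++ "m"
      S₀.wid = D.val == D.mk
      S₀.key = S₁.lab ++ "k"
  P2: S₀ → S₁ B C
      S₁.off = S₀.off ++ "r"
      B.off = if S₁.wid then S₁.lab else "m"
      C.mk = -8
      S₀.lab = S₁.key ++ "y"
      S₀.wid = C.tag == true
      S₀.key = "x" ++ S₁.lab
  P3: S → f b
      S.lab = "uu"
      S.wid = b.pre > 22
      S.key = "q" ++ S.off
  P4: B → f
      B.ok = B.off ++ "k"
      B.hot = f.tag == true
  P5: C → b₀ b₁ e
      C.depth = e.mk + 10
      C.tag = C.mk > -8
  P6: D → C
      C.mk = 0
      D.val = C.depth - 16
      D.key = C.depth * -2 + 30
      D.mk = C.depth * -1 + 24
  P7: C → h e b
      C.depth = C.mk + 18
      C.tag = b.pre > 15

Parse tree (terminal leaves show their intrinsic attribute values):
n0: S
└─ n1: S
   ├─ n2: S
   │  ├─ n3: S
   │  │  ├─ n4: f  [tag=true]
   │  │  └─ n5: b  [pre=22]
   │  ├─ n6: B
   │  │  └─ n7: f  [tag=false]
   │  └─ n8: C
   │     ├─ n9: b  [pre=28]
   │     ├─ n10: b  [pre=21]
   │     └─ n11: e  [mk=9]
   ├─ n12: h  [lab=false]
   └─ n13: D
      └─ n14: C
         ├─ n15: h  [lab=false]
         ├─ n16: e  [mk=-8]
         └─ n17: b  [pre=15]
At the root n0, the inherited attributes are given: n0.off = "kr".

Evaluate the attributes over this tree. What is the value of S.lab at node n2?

"qkrkqry"

1. n0.off = "kr"  [given at root]
2. n1.off = "krk"  [S₀.off ++ "k"]
3. n2.off = "krkq"  [S₀.off ++ "q"]
4. n3.off = "krkqr"  [S₀.off ++ "r"]
5. n4.tag = true  [terminal]
6. n5.pre = 22  [terminal]
7. n3.lab = "uu"  ["uu"]
8. n3.wid = false  [b.pre > 22]
9. n3.key = "qkrkqr"  ["q" ++ S.off]
10. n6.off = "m"  [if S₁.wid then S₁.lab else "m"]
11. n7.tag = false  [terminal]
12. n6.ok = "mk"  [B.off ++ "k"]
13. n6.hot = false  [f.tag == true]
14. n8.mk = -8  [-8]
15. n9.pre = 28  [terminal]
16. n10.pre = 21  [terminal]
17. n11.mk = 9  [terminal]
18. n8.depth = 19  [e.mk + 10]
19. n8.tag = false  [C.mk > -8]
20. n2.lab = "qkrkqry"  [S₁.key ++ "y"]
21. n2.wid = false  [C.tag == true]
22. n2.key = "xuu"  ["x" ++ S₁.lab]
23. n12.lab = false  [terminal]
24. n14.mk = 0  [0]
25. n15.lab = false  [terminal]
26. n16.mk = -8  [terminal]
27. n17.pre = 15  [terminal]
28. n14.depth = 18  [C.mk + 18]
29. n14.tag = false  [b.pre > 15]
30. n13.val = 2  [C.depth - 16]
31. n13.key = -6  [C.depth * -2 + 30]
32. n13.mk = 6  [C.depth * -1 + 24]
33. n1.lab = "krkm"  [S₀.off ++ "m"]
34. n1.wid = false  [D.val == D.mk]
35. n1.key = "qkrkqryk"  [S₁.lab ++ "k"]
36. n0.lab = "krm"  [S₀.off ++ "m"]
37. n0.wid = false  [false]
38. n0.key = "krkmkr"  [S₁.lab ++ S₀.off]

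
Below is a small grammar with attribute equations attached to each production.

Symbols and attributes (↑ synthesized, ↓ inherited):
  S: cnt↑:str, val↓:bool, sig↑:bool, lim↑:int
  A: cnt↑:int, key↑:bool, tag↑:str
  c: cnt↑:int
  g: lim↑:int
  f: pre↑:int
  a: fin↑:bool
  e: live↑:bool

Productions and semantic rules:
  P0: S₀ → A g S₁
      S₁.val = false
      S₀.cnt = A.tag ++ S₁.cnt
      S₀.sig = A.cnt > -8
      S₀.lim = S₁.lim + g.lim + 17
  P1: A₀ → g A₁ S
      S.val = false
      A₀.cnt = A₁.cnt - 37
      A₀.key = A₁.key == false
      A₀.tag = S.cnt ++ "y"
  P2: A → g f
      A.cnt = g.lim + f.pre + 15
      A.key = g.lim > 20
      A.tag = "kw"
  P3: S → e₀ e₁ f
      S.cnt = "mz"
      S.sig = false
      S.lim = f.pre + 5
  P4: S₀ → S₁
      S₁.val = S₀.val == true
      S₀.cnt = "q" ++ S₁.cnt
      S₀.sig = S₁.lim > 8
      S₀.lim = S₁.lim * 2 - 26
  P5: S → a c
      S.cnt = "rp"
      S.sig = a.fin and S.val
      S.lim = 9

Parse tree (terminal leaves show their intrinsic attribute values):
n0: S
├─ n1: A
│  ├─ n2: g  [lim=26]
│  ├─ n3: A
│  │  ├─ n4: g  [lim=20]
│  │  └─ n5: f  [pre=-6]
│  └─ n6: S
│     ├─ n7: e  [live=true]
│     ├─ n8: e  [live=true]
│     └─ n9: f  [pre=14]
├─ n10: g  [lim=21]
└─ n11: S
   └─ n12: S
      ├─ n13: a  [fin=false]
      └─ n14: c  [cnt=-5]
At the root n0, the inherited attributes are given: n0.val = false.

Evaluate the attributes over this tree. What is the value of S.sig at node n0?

false

1. n0.val = false  [given at root]
2. n2.lim = 26  [terminal]
3. n4.lim = 20  [terminal]
4. n5.pre = -6  [terminal]
5. n3.cnt = 29  [g.lim + f.pre + 15]
6. n3.key = false  [g.lim > 20]
7. n3.tag = "kw"  ["kw"]
8. n6.val = false  [false]
9. n7.live = true  [terminal]
10. n8.live = true  [terminal]
11. n9.pre = 14  [terminal]
12. n6.cnt = "mz"  ["mz"]
13. n6.sig = false  [false]
14. n6.lim = 19  [f.pre + 5]
15. n1.cnt = -8  [A₁.cnt - 37]
16. n1.key = true  [A₁.key == false]
17. n1.tag = "mzy"  [S.cnt ++ "y"]
18. n10.lim = 21  [terminal]
19. n11.val = false  [false]
20. n12.val = false  [S₀.val == true]
21. n13.fin = false  [terminal]
22. n14.cnt = -5  [terminal]
23. n12.cnt = "rp"  ["rp"]
24. n12.sig = false  [a.fin and S.val]
25. n12.lim = 9  [9]
26. n11.cnt = "qrp"  ["q" ++ S₁.cnt]
27. n11.sig = true  [S₁.lim > 8]
28. n11.lim = -8  [S₁.lim * 2 - 26]
29. n0.cnt = "mzyqrp"  [A.tag ++ S₁.cnt]
30. n0.sig = false  [A.cnt > -8]
31. n0.lim = 30  [S₁.lim + g.lim + 17]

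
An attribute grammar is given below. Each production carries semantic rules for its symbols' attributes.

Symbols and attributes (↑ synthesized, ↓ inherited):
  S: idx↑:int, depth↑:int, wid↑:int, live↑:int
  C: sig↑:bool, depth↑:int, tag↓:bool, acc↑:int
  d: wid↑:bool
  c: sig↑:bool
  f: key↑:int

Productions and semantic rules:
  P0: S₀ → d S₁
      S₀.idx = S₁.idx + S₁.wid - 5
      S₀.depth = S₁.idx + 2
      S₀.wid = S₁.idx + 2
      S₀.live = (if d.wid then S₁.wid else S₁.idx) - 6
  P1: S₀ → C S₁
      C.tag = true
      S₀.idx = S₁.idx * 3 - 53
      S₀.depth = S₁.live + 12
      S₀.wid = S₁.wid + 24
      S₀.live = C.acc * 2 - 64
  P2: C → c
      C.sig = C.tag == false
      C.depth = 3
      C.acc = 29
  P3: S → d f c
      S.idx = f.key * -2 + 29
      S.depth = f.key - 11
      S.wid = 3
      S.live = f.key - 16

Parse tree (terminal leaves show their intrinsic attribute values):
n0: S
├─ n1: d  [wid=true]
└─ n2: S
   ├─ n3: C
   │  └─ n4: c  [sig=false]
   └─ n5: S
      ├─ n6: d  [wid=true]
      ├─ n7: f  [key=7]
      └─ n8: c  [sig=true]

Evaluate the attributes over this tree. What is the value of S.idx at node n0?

14

1. n1.wid = true  [terminal]
2. n3.tag = true  [true]
3. n4.sig = false  [terminal]
4. n3.sig = false  [C.tag == false]
5. n3.depth = 3  [3]
6. n3.acc = 29  [29]
7. n6.wid = true  [terminal]
8. n7.key = 7  [terminal]
9. n8.sig = true  [terminal]
10. n5.idx = 15  [f.key * -2 + 29]
11. n5.depth = -4  [f.key - 11]
12. n5.wid = 3  [3]
13. n5.live = -9  [f.key - 16]
14. n2.idx = -8  [S₁.idx * 3 - 53]
15. n2.depth = 3  [S₁.live + 12]
16. n2.wid = 27  [S₁.wid + 24]
17. n2.live = -6  [C.acc * 2 - 64]
18. n0.idx = 14  [S₁.idx + S₁.wid - 5]
19. n0.depth = -6  [S₁.idx + 2]
20. n0.wid = -6  [S₁.idx + 2]
21. n0.live = 21  [(if d.wid then S₁.wid else S₁.idx) - 6]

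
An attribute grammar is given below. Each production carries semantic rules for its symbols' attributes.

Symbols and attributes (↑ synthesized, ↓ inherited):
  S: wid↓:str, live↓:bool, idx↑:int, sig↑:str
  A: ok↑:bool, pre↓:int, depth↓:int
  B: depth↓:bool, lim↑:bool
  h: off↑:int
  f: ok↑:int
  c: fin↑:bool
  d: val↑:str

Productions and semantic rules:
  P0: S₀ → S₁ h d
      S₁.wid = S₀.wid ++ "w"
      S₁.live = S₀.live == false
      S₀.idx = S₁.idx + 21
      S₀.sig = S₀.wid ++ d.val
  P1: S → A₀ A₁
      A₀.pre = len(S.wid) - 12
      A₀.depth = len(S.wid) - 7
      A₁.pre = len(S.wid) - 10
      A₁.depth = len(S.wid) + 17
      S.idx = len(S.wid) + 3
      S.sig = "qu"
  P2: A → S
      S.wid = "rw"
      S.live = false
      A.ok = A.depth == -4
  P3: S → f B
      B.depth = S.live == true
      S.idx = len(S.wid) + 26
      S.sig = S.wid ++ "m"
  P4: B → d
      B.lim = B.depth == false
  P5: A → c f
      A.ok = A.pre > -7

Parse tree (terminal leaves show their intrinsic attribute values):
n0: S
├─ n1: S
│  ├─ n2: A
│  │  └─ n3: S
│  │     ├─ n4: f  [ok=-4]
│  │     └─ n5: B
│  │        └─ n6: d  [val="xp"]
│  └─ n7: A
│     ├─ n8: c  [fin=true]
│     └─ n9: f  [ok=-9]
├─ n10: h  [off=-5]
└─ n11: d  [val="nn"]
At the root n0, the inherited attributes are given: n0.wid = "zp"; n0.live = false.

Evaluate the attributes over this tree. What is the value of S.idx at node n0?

27

1. n0.wid = "zp"  [given at root]
2. n0.live = false  [given at root]
3. n1.wid = "zpw"  [S₀.wid ++ "w"]
4. n1.live = true  [S₀.live == false]
5. n2.pre = -9  [len(S.wid) - 12]
6. n2.depth = -4  [len(S.wid) - 7]
7. n3.wid = "rw"  ["rw"]
8. n3.live = false  [false]
9. n4.ok = -4  [terminal]
10. n5.depth = false  [S.live == true]
11. n6.val = "xp"  [terminal]
12. n5.lim = true  [B.depth == false]
13. n3.idx = 28  [len(S.wid) + 26]
14. n3.sig = "rwm"  [S.wid ++ "m"]
15. n2.ok = true  [A.depth == -4]
16. n7.pre = -7  [len(S.wid) - 10]
17. n7.depth = 20  [len(S.wid) + 17]
18. n8.fin = true  [terminal]
19. n9.ok = -9  [terminal]
20. n7.ok = false  [A.pre > -7]
21. n1.idx = 6  [len(S.wid) + 3]
22. n1.sig = "qu"  ["qu"]
23. n10.off = -5  [terminal]
24. n11.val = "nn"  [terminal]
25. n0.idx = 27  [S₁.idx + 21]
26. n0.sig = "zpnn"  [S₀.wid ++ d.val]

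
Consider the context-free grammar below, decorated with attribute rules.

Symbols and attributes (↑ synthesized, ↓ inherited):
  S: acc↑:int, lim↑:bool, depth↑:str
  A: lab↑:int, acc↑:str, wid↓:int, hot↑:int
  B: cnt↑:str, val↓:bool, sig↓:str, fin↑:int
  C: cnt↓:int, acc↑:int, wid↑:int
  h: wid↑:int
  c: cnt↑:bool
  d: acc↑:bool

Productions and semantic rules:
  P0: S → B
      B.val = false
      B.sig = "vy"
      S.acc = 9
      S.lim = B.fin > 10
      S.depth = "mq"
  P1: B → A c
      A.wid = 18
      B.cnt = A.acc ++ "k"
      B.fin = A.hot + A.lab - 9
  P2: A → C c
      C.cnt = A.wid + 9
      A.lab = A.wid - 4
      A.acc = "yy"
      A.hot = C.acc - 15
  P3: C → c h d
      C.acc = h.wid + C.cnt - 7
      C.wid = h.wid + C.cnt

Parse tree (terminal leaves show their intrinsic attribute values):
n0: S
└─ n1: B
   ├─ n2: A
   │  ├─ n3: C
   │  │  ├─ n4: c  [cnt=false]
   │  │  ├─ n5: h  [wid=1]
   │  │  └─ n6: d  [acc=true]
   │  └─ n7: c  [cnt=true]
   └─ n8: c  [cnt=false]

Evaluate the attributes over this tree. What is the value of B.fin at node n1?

1. n1.val = false  [false]
2. n1.sig = "vy"  ["vy"]
3. n2.wid = 18  [18]
4. n3.cnt = 27  [A.wid + 9]
5. n4.cnt = false  [terminal]
6. n5.wid = 1  [terminal]
7. n6.acc = true  [terminal]
8. n3.acc = 21  [h.wid + C.cnt - 7]
9. n3.wid = 28  [h.wid + C.cnt]
10. n7.cnt = true  [terminal]
11. n2.lab = 14  [A.wid - 4]
12. n2.acc = "yy"  ["yy"]
13. n2.hot = 6  [C.acc - 15]
14. n8.cnt = false  [terminal]
15. n1.cnt = "yyk"  [A.acc ++ "k"]
16. n1.fin = 11  [A.hot + A.lab - 9]
17. n0.acc = 9  [9]
18. n0.lim = true  [B.fin > 10]
19. n0.depth = "mq"  ["mq"]

11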